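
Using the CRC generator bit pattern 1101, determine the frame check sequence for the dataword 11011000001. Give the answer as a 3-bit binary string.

001

Append 3 zeros: 11011000001000. Divide by 1101 (XOR where the leading bit is 1):
  pos 0: 1101 XOR 1101 = 0000
  pos 4: 1000 XOR 1101 = 0101
  pos 5: 1010 XOR 1101 = 0111
  pos 6: 1110 XOR 1101 = 0011
  pos 8: 1110 XOR 1101 = 0011
  pos 10: 1100 XOR 1101 = 0001
Remainder (last 3 bits) = 001. This is the CRC / FCS.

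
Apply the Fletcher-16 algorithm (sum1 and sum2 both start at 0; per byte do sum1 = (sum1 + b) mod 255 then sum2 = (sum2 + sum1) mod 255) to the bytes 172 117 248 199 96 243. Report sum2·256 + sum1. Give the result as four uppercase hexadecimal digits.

4737

Running sums (mod 255):
  after byte 0 (172): sum1=172, sum2=172
  after byte 1 (117): sum1=34, sum2=206
  after byte 2 (248): sum1=27, sum2=233
  after byte 3 (199): sum1=226, sum2=204
  after byte 4 (96): sum1=67, sum2=16
  after byte 5 (243): sum1=55, sum2=71
Checksum = sum2·256 + sum1 = 71·256 + 55 = 18231 = 0x4737.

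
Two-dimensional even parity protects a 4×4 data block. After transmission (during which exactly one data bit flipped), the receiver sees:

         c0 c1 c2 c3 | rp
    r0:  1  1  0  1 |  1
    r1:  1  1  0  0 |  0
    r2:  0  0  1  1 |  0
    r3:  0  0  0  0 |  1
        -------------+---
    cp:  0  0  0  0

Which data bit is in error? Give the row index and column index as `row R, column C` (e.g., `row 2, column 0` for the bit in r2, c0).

row 3, column 2

Recompute each row's even parity and compare to rp:
  r0: data parity 1, sent rp 1 → ok
  r1: data parity 0, sent rp 0 → ok
  r2: data parity 0, sent rp 0 → ok
  r3: data parity 0, sent rp 1 → mismatch
Recompute each column's even parity and compare to cp:
  c0: data parity 0, sent cp 0 → ok
  c1: data parity 0, sent cp 0 → ok
  c2: data parity 1, sent cp 0 → mismatch
  c3: data parity 0, sent cp 0 → ok
Exactly one row (r3) and one column (c2) fail → the flipped bit is at their intersection.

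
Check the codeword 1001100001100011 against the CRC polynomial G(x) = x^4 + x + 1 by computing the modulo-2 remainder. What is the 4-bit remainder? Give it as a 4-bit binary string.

1001

Modulo-2 division of 1001100001100011 by 10011:
  pos 0: 10011 XOR 10011 = 00000
  pos 9: 11000 XOR 10011 = 01011
  pos 10: 10111 XOR 10011 = 00100
Remainder = 1001 (nonzero — an error is detected).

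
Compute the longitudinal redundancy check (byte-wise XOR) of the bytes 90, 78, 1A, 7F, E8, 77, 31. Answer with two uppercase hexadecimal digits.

XOR the bytes together:
  start with 0x90
  0x90 ⊕ 0x78 = 0xE8
  0xE8 ⊕ 0x1A = 0xF2
  0xF2 ⊕ 0x7F = 0x8D
  0x8D ⊕ 0xE8 = 0x65
  0x65 ⊕ 0x77 = 0x12
  0x12 ⊕ 0x31 = 0x23

23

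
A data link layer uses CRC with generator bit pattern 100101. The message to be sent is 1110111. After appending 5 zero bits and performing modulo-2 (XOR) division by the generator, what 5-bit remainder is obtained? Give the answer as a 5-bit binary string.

Append 5 zeros: 111011100000. Divide by 100101 (XOR where the leading bit is 1):
  pos 0: 111011 XOR 100101 = 011110
  pos 1: 111101 XOR 100101 = 011000
  pos 2: 110000 XOR 100101 = 010101
  pos 3: 101010 XOR 100101 = 001111
  pos 5: 111100 XOR 100101 = 011001
  pos 6: 110010 XOR 100101 = 010111
Remainder (last 5 bits) = 10111. This is the CRC / FCS.

10111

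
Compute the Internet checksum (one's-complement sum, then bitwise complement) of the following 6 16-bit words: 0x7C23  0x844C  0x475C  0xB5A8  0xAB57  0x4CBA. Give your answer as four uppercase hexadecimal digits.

0A79

One's-complement addition (fold any carry out of bit 15 back into bit 0):
  0x7C23 + 0x844C = 0x1006F → wrap carry → 0x0070
  0x0070 + 0x475C = 0x047CC
  0x47CC + 0xB5A8 = 0x0FD74
  0xFD74 + 0xAB57 = 0x1A8CB → wrap carry → 0xA8CC
  0xA8CC + 0x4CBA = 0x0F586
One's-complement sum = 0xF586.
Checksum = ~0xF586 & 0xFFFF = 0x0A79.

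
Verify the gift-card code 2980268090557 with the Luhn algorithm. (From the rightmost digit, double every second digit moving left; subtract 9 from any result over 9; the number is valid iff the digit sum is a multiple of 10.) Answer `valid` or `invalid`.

invalid

From the right, keep odd positions and double even positions (subtract 9 from any doubled value over 9):
  doubled (positions 2,4,...): 1 0 0 3 0 9 → sum 13
  kept (positions 1,3,...): 7 5 9 8 2 8 2 → sum 41
Total = 54.
54 mod 10 = 4, so the number is invalid.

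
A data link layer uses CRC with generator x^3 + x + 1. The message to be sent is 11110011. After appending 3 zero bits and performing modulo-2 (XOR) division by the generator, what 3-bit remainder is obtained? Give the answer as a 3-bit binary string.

001

Append 3 zeros: 11110011000. Divide by 1011 (XOR where the leading bit is 1):
  pos 0: 1111 XOR 1011 = 0100
  pos 1: 1000 XOR 1011 = 0011
  pos 3: 1101 XOR 1011 = 0110
  pos 4: 1101 XOR 1011 = 0110
  pos 5: 1100 XOR 1011 = 0111
  pos 6: 1110 XOR 1011 = 0101
  pos 7: 1010 XOR 1011 = 0001
Remainder (last 3 bits) = 001. This is the CRC / FCS.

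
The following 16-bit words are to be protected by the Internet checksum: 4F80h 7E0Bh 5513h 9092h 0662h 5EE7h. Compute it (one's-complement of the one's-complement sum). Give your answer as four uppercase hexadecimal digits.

One's-complement addition (fold any carry out of bit 15 back into bit 0):
  0x4F80 + 0x7E0B = 0x0CD8B
  0xCD8B + 0x5513 = 0x1229E → wrap carry → 0x229F
  0x229F + 0x9092 = 0x0B331
  0xB331 + 0x0662 = 0x0B993
  0xB993 + 0x5EE7 = 0x1187A → wrap carry → 0x187B
One's-complement sum = 0x187B.
Checksum = ~0x187B & 0xFFFF = 0xE784.

E784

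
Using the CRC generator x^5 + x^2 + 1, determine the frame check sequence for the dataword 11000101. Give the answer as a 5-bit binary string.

11000

Append 5 zeros: 1100010100000. Divide by 100101 (XOR where the leading bit is 1):
  pos 0: 110001 XOR 100101 = 010100
  pos 1: 101000 XOR 100101 = 001101
  pos 3: 110110 XOR 100101 = 010011
  pos 4: 100110 XOR 100101 = 000011
Remainder (last 5 bits) = 11000. This is the CRC / FCS.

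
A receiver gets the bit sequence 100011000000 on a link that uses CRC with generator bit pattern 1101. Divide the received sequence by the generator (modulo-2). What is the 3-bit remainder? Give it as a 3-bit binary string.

000

Modulo-2 division of 100011000000 by 1101:
  pos 0: 1000 XOR 1101 = 0101
  pos 1: 1011 XOR 1101 = 0110
  pos 2: 1101 XOR 1101 = 0000
Remainder = 000 (zero — the frame passes the CRC check).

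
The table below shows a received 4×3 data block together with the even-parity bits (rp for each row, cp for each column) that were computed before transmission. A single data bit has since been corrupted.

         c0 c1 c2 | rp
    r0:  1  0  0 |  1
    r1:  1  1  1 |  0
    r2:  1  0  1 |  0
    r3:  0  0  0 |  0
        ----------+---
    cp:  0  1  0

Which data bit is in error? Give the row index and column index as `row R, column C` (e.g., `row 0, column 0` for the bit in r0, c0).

row 1, column 0

Recompute each row's even parity and compare to rp:
  r0: data parity 1, sent rp 1 → ok
  r1: data parity 1, sent rp 0 → mismatch
  r2: data parity 0, sent rp 0 → ok
  r3: data parity 0, sent rp 0 → ok
Recompute each column's even parity and compare to cp:
  c0: data parity 1, sent cp 0 → mismatch
  c1: data parity 1, sent cp 1 → ok
  c2: data parity 0, sent cp 0 → ok
Exactly one row (r1) and one column (c0) fail → the flipped bit is at their intersection.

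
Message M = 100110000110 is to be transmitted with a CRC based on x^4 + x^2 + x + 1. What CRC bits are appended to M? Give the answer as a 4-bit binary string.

Append 4 zeros: 1001100001100000. Divide by 10111 (XOR where the leading bit is 1):
  pos 0: 10011 XOR 10111 = 00100
  pos 2: 10000 XOR 10111 = 00111
  pos 4: 11100 XOR 10111 = 01011
  pos 5: 10111 XOR 10111 = 00000
  pos 10: 10000 XOR 10111 = 00111
Remainder (last 4 bits) = 1110. This is the CRC / FCS.

1110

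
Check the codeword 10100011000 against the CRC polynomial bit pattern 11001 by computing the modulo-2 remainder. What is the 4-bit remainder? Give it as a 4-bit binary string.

0101

Modulo-2 division of 10100011000 by 11001:
  pos 0: 10100 XOR 11001 = 01101
  pos 1: 11010 XOR 11001 = 00011
  pos 4: 11110 XOR 11001 = 00111
  pos 6: 11100 XOR 11001 = 00101
Remainder = 0101 (nonzero — an error is detected).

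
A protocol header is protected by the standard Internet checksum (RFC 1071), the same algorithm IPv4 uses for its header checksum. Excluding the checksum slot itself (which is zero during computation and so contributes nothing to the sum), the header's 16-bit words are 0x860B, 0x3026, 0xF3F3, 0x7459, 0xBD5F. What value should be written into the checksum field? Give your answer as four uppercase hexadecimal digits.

One's-complement addition (fold any carry out of bit 15 back into bit 0):
  0x860B + 0x3026 = 0x0B631
  0xB631 + 0xF3F3 = 0x1AA24 → wrap carry → 0xAA25
  0xAA25 + 0x7459 = 0x11E7E → wrap carry → 0x1E7F
  0x1E7F + 0xBD5F = 0x0DBDE
One's-complement sum = 0xDBDE.
Checksum = ~0xDBDE & 0xFFFF = 0x2421.

2421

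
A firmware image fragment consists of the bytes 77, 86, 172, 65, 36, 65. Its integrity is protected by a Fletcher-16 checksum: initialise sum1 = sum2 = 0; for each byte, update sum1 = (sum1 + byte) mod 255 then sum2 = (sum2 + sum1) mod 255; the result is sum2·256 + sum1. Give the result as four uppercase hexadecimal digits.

7FF6

Running sums (mod 255):
  after byte 0 (77): sum1=77, sum2=77
  after byte 1 (86): sum1=163, sum2=240
  after byte 2 (172): sum1=80, sum2=65
  after byte 3 (65): sum1=145, sum2=210
  after byte 4 (36): sum1=181, sum2=136
  after byte 5 (65): sum1=246, sum2=127
Checksum = sum2·256 + sum1 = 127·256 + 246 = 32758 = 0x7FF6.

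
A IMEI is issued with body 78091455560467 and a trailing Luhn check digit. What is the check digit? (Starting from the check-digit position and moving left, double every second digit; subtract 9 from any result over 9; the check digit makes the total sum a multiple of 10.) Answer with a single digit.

Partial digits right→left: 7 6 4 0 6 5 5 5 4 1 9 0 8 7
Double every second digit counting from the check-digit position (so the 1st, 3rd, 5th, ... of the partial from the right).
  doubled (with −9 where >9): 5 8 3 1 8 9 7 → sum 41
  kept as-is: 6 0 5 5 1 0 7 → sum 24
Total = 41 + 24 = 65.
Check digit = (10 − (65 mod 10)) mod 10 = 5.

5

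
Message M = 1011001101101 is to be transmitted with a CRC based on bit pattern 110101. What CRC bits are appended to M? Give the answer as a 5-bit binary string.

Append 5 zeros: 101100110110100000. Divide by 110101 (XOR where the leading bit is 1):
  pos 0: 101100 XOR 110101 = 011001
  pos 1: 110011 XOR 110101 = 000110
  pos 4: 110101 XOR 110101 = 000000
  pos 10: 101000 XOR 110101 = 011101
  pos 11: 111010 XOR 110101 = 001111
Remainder (last 5 bits) = 11110. This is the CRC / FCS.

11110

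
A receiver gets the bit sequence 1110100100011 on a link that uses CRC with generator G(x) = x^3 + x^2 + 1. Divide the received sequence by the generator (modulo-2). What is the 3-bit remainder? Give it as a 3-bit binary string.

Modulo-2 division of 1110100100011 by 1101:
  pos 0: 1110 XOR 1101 = 0011
  pos 2: 1110 XOR 1101 = 0011
  pos 4: 1101 XOR 1101 = 0000
Remainder = 011 (nonzero — an error is detected).

011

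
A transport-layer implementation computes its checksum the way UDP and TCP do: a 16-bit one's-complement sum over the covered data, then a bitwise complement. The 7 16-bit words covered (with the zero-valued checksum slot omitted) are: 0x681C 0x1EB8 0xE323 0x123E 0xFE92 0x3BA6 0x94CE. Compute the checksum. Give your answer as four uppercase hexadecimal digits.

B4C1

One's-complement addition (fold any carry out of bit 15 back into bit 0):
  0x681C + 0x1EB8 = 0x086D4
  0x86D4 + 0xE323 = 0x169F7 → wrap carry → 0x69F8
  0x69F8 + 0x123E = 0x07C36
  0x7C36 + 0xFE92 = 0x17AC8 → wrap carry → 0x7AC9
  0x7AC9 + 0x3BA6 = 0x0B66F
  0xB66F + 0x94CE = 0x14B3D → wrap carry → 0x4B3E
One's-complement sum = 0x4B3E.
Checksum = ~0x4B3E & 0xFFFF = 0xB4C1.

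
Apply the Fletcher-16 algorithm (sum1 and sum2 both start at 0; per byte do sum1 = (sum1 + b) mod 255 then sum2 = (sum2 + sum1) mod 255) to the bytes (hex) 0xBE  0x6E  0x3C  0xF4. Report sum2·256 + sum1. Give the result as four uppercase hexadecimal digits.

B35E

Running sums (mod 255):
  after byte 0 (0xBE): sum1=190, sum2=190
  after byte 1 (0x6E): sum1=45, sum2=235
  after byte 2 (0x3C): sum1=105, sum2=85
  after byte 3 (0xF4): sum1=94, sum2=179
Checksum = sum2·256 + sum1 = 179·256 + 94 = 45918 = 0xB35E.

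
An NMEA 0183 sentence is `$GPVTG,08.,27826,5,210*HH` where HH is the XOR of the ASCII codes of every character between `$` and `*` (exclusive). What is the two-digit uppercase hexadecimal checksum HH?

XOR the ASCII codes of the payload characters:
  'G' = 0x47 → acc = 0x47
  'P' = 0x50 → acc = 0x17
  'V' = 0x56 → acc = 0x41
  'T' = 0x54 → acc = 0x15
  'G' = 0x47 → acc = 0x52
  ',' = 0x2C → acc = 0x7E
  '0' = 0x30 → acc = 0x4E
  '8' = 0x38 → acc = 0x76
  '.' = 0x2E → acc = 0x58
  ',' = 0x2C → acc = 0x74
  '2' = 0x32 → acc = 0x46
  '7' = 0x37 → acc = 0x71
  '8' = 0x38 → acc = 0x49
  '2' = 0x32 → acc = 0x7B
  '6' = 0x36 → acc = 0x4D
  ',' = 0x2C → acc = 0x61
  '5' = 0x35 → acc = 0x54
  ',' = 0x2C → acc = 0x78
  '2' = 0x32 → acc = 0x4A
  '1' = 0x31 → acc = 0x7B
  '0' = 0x30 → acc = 0x4B
Checksum = 0x4B.

4B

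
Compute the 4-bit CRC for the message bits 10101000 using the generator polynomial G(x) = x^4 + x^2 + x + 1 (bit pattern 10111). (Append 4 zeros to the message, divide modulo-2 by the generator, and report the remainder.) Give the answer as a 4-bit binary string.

Append 4 zeros: 101010000000. Divide by 10111 (XOR where the leading bit is 1):
  pos 0: 10101 XOR 10111 = 00010
  pos 3: 10000 XOR 10111 = 00111
  pos 5: 11100 XOR 10111 = 01011
  pos 6: 10110 XOR 10111 = 00001
Remainder (last 4 bits) = 0010. This is the CRC / FCS.

0010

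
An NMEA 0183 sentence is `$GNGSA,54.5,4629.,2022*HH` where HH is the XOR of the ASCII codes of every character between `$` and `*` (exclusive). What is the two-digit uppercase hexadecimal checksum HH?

4F

XOR the ASCII codes of the payload characters:
  'G' = 0x47 → acc = 0x47
  'N' = 0x4E → acc = 0x09
  'G' = 0x47 → acc = 0x4E
  'S' = 0x53 → acc = 0x1D
  'A' = 0x41 → acc = 0x5C
  ',' = 0x2C → acc = 0x70
  '5' = 0x35 → acc = 0x45
  '4' = 0x34 → acc = 0x71
  '.' = 0x2E → acc = 0x5F
  '5' = 0x35 → acc = 0x6A
  ',' = 0x2C → acc = 0x46
  '4' = 0x34 → acc = 0x72
  '6' = 0x36 → acc = 0x44
  '2' = 0x32 → acc = 0x76
  '9' = 0x39 → acc = 0x4F
  '.' = 0x2E → acc = 0x61
  ',' = 0x2C → acc = 0x4D
  '2' = 0x32 → acc = 0x7F
  '0' = 0x30 → acc = 0x4F
  '2' = 0x32 → acc = 0x7D
  '2' = 0x32 → acc = 0x4F
Checksum = 0x4F.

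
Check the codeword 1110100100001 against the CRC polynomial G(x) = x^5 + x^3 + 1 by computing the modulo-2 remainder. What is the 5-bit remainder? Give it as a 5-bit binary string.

10000

Modulo-2 division of 1110100100001 by 101001:
  pos 0: 111010 XOR 101001 = 010011
  pos 1: 100110 XOR 101001 = 001111
  pos 3: 111110 XOR 101001 = 010111
  pos 4: 101110 XOR 101001 = 000111
  pos 7: 111001 XOR 101001 = 010000
Remainder = 10000 (nonzero — an error is detected).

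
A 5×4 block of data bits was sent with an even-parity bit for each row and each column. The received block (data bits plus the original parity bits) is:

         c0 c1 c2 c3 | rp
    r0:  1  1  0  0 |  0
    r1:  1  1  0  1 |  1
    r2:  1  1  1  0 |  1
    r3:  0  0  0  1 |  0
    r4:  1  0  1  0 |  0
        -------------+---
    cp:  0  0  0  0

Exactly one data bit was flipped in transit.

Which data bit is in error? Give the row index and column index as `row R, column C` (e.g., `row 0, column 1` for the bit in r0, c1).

row 3, column 1

Recompute each row's even parity and compare to rp:
  r0: data parity 0, sent rp 0 → ok
  r1: data parity 1, sent rp 1 → ok
  r2: data parity 1, sent rp 1 → ok
  r3: data parity 1, sent rp 0 → mismatch
  r4: data parity 0, sent rp 0 → ok
Recompute each column's even parity and compare to cp:
  c0: data parity 0, sent cp 0 → ok
  c1: data parity 1, sent cp 0 → mismatch
  c2: data parity 0, sent cp 0 → ok
  c3: data parity 0, sent cp 0 → ok
Exactly one row (r3) and one column (c1) fail → the flipped bit is at their intersection.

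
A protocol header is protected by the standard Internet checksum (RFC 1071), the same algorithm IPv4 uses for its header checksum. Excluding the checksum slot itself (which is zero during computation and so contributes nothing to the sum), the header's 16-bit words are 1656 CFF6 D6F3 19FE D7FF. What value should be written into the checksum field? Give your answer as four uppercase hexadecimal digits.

One's-complement addition (fold any carry out of bit 15 back into bit 0):
  0x1656 + 0xCFF6 = 0x0E64C
  0xE64C + 0xD6F3 = 0x1BD3F → wrap carry → 0xBD40
  0xBD40 + 0x19FE = 0x0D73E
  0xD73E + 0xD7FF = 0x1AF3D → wrap carry → 0xAF3E
One's-complement sum = 0xAF3E.
Checksum = ~0xAF3E & 0xFFFF = 0x50C1.

50C1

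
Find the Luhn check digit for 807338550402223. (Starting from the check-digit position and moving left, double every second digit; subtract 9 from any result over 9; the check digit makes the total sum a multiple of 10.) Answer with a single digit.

Partial digits right→left: 3 2 2 2 0 4 0 5 5 8 3 3 7 0 8
Double every second digit counting from the check-digit position (so the 1st, 3rd, 5th, ... of the partial from the right).
  doubled (with −9 where >9): 6 4 0 0 1 6 5 7 → sum 29
  kept as-is: 2 2 4 5 8 3 0 → sum 24
Total = 29 + 24 = 53.
Check digit = (10 − (53 mod 10)) mod 10 = 7.

7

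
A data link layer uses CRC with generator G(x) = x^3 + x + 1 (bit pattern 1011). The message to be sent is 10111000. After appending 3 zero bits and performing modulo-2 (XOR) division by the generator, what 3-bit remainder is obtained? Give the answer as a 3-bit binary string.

Append 3 zeros: 10111000000. Divide by 1011 (XOR where the leading bit is 1):
  pos 0: 1011 XOR 1011 = 0000
  pos 4: 1000 XOR 1011 = 0011
  pos 6: 1100 XOR 1011 = 0111
  pos 7: 1110 XOR 1011 = 0101
Remainder (last 3 bits) = 101. This is the CRC / FCS.

101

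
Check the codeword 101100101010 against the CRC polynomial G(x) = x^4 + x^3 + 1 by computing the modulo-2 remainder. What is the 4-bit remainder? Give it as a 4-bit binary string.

Modulo-2 division of 101100101010 by 11001:
  pos 0: 10110 XOR 11001 = 01111
  pos 1: 11110 XOR 11001 = 00111
  pos 3: 11110 XOR 11001 = 00111
  pos 5: 11110 XOR 11001 = 00111
  pos 7: 11110 XOR 11001 = 00111
Remainder = 0111 (nonzero — an error is detected).

0111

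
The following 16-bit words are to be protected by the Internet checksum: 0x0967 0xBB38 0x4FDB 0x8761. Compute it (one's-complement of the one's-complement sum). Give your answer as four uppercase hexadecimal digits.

6423

One's-complement addition (fold any carry out of bit 15 back into bit 0):
  0x0967 + 0xBB38 = 0x0C49F
  0xC49F + 0x4FDB = 0x1147A → wrap carry → 0x147B
  0x147B + 0x8761 = 0x09BDC
One's-complement sum = 0x9BDC.
Checksum = ~0x9BDC & 0xFFFF = 0x6423.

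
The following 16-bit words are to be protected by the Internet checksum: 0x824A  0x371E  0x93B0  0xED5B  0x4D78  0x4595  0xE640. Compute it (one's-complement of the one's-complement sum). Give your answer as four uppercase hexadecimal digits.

One's-complement addition (fold any carry out of bit 15 back into bit 0):
  0x824A + 0x371E = 0x0B968
  0xB968 + 0x93B0 = 0x14D18 → wrap carry → 0x4D19
  0x4D19 + 0xED5B = 0x13A74 → wrap carry → 0x3A75
  0x3A75 + 0x4D78 = 0x087ED
  0x87ED + 0x4595 = 0x0CD82
  0xCD82 + 0xE640 = 0x1B3C2 → wrap carry → 0xB3C3
One's-complement sum = 0xB3C3.
Checksum = ~0xB3C3 & 0xFFFF = 0x4C3C.

4C3C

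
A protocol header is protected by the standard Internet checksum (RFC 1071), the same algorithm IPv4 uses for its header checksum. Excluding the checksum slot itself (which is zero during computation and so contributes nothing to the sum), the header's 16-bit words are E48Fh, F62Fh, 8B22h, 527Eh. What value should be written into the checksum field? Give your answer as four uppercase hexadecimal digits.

One's-complement addition (fold any carry out of bit 15 back into bit 0):
  0xE48F + 0xF62F = 0x1DABE → wrap carry → 0xDABF
  0xDABF + 0x8B22 = 0x165E1 → wrap carry → 0x65E2
  0x65E2 + 0x527E = 0x0B860
One's-complement sum = 0xB860.
Checksum = ~0xB860 & 0xFFFF = 0x479F.

479F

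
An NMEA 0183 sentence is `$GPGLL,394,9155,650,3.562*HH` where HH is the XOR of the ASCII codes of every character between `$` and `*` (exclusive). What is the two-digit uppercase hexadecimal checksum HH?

XOR the ASCII codes of the payload characters:
  'G' = 0x47 → acc = 0x47
  'P' = 0x50 → acc = 0x17
  'G' = 0x47 → acc = 0x50
  'L' = 0x4C → acc = 0x1C
  'L' = 0x4C → acc = 0x50
  ',' = 0x2C → acc = 0x7C
  '3' = 0x33 → acc = 0x4F
  '9' = 0x39 → acc = 0x76
  '4' = 0x34 → acc = 0x42
  ',' = 0x2C → acc = 0x6E
  '9' = 0x39 → acc = 0x57
  '1' = 0x31 → acc = 0x66
  '5' = 0x35 → acc = 0x53
  '5' = 0x35 → acc = 0x66
  ',' = 0x2C → acc = 0x4A
  '6' = 0x36 → acc = 0x7C
  '5' = 0x35 → acc = 0x49
  '0' = 0x30 → acc = 0x79
  ',' = 0x2C → acc = 0x55
  '3' = 0x33 → acc = 0x66
  '.' = 0x2E → acc = 0x48
  '5' = 0x35 → acc = 0x7D
  '6' = 0x36 → acc = 0x4B
  '2' = 0x32 → acc = 0x79
Checksum = 0x79.

79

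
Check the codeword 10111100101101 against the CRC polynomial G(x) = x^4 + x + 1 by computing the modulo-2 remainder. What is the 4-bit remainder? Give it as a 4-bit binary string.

Modulo-2 division of 10111100101101 by 10011:
  pos 0: 10111 XOR 10011 = 00100
  pos 2: 10010 XOR 10011 = 00001
  pos 6: 10101 XOR 10011 = 00110
  pos 8: 11010 XOR 10011 = 01001
  pos 9: 10011 XOR 10011 = 00000
Remainder = 0000 (zero — the frame passes the CRC check).

0000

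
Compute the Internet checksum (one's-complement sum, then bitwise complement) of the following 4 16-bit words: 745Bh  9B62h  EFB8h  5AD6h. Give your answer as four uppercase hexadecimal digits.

A5B2

One's-complement addition (fold any carry out of bit 15 back into bit 0):
  0x745B + 0x9B62 = 0x10FBD → wrap carry → 0x0FBE
  0x0FBE + 0xEFB8 = 0x0FF76
  0xFF76 + 0x5AD6 = 0x15A4C → wrap carry → 0x5A4D
One's-complement sum = 0x5A4D.
Checksum = ~0x5A4D & 0xFFFF = 0xA5B2.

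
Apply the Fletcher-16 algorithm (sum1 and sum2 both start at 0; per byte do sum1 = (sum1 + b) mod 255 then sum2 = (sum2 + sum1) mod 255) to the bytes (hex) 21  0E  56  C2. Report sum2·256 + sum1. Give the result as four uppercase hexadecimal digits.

1E48

Running sums (mod 255):
  after byte 0 (21): sum1=33, sum2=33
  after byte 1 (0E): sum1=47, sum2=80
  after byte 2 (56): sum1=133, sum2=213
  after byte 3 (C2): sum1=72, sum2=30
Checksum = sum2·256 + sum1 = 30·256 + 72 = 7752 = 0x1E48.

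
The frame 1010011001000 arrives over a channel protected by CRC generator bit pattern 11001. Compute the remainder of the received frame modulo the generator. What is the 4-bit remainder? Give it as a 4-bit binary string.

Modulo-2 division of 1010011001000 by 11001:
  pos 0: 10100 XOR 11001 = 01101
  pos 1: 11011 XOR 11001 = 00010
  pos 4: 10100 XOR 11001 = 01101
  pos 5: 11011 XOR 11001 = 00010
  pos 8: 10000 XOR 11001 = 01001
Remainder = 1001 (nonzero — an error is detected).

1001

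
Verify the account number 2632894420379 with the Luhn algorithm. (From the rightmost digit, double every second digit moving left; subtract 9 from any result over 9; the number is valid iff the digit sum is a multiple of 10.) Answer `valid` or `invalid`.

From the right, keep odd positions and double even positions (subtract 9 from any doubled value over 9):
  doubled (positions 2,4,...): 5 0 8 9 4 3 → sum 29
  kept (positions 1,3,...): 9 3 2 4 8 3 2 → sum 31
Total = 60.
60 mod 10 = 0, so the number is valid.

valid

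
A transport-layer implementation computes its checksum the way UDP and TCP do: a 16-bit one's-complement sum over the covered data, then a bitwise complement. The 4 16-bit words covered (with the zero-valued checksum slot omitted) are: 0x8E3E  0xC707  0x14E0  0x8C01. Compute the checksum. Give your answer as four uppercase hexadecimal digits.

One's-complement addition (fold any carry out of bit 15 back into bit 0):
  0x8E3E + 0xC707 = 0x15545 → wrap carry → 0x5546
  0x5546 + 0x14E0 = 0x06A26
  0x6A26 + 0x8C01 = 0x0F627
One's-complement sum = 0xF627.
Checksum = ~0xF627 & 0xFFFF = 0x09D8.

09D8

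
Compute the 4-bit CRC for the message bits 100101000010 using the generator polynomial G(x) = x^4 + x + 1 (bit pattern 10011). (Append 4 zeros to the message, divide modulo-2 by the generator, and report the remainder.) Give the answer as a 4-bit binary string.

1111

Append 4 zeros: 1001010000100000. Divide by 10011 (XOR where the leading bit is 1):
  pos 0: 10010 XOR 10011 = 00001
  pos 4: 11000 XOR 10011 = 01011
  pos 5: 10110 XOR 10011 = 00101
  pos 7: 10110 XOR 10011 = 00101
  pos 9: 10100 XOR 10011 = 00111
  pos 11: 11100 XOR 10011 = 01111
Remainder (last 4 bits) = 1111. This is the CRC / FCS.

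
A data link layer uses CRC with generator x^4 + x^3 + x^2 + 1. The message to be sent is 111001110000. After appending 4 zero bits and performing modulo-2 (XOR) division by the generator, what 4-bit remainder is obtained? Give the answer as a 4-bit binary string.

0011

Append 4 zeros: 1110011100000000. Divide by 11101 (XOR where the leading bit is 1):
  pos 0: 11100 XOR 11101 = 00001
  pos 4: 11110 XOR 11101 = 00011
  pos 7: 11000 XOR 11101 = 00101
  pos 9: 10100 XOR 11101 = 01001
  pos 10: 10010 XOR 11101 = 01111
  pos 11: 11110 XOR 11101 = 00011
Remainder (last 4 bits) = 0011. This is the CRC / FCS.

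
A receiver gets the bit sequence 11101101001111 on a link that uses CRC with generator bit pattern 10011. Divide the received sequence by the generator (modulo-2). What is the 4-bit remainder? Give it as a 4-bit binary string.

Modulo-2 division of 11101101001111 by 10011:
  pos 0: 11101 XOR 10011 = 01110
  pos 1: 11101 XOR 10011 = 01110
  pos 2: 11100 XOR 10011 = 01111
  pos 3: 11111 XOR 10011 = 01100
  pos 4: 11000 XOR 10011 = 01011
  pos 5: 10110 XOR 10011 = 00101
  pos 7: 10111 XOR 10011 = 00100
  pos 9: 10011 XOR 10011 = 00000
Remainder = 0000 (zero — the frame passes the CRC check).

0000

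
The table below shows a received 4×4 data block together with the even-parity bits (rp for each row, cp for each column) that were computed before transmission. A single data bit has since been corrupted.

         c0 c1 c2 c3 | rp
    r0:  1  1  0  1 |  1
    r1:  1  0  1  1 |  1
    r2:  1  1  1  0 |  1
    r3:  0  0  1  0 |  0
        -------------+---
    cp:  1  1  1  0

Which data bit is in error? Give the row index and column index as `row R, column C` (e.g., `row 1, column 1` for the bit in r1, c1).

Recompute each row's even parity and compare to rp:
  r0: data parity 1, sent rp 1 → ok
  r1: data parity 1, sent rp 1 → ok
  r2: data parity 1, sent rp 1 → ok
  r3: data parity 1, sent rp 0 → mismatch
Recompute each column's even parity and compare to cp:
  c0: data parity 1, sent cp 1 → ok
  c1: data parity 0, sent cp 1 → mismatch
  c2: data parity 1, sent cp 1 → ok
  c3: data parity 0, sent cp 0 → ok
Exactly one row (r3) and one column (c1) fail → the flipped bit is at their intersection.

row 3, column 1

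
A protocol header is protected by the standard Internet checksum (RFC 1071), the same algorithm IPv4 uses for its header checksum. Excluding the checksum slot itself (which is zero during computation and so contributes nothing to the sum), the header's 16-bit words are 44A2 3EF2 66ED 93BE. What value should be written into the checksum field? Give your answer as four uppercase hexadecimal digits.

One's-complement addition (fold any carry out of bit 15 back into bit 0):
  0x44A2 + 0x3EF2 = 0x08394
  0x8394 + 0x66ED = 0x0EA81
  0xEA81 + 0x93BE = 0x17E3F → wrap carry → 0x7E40
One's-complement sum = 0x7E40.
Checksum = ~0x7E40 & 0xFFFF = 0x81BF.

81BF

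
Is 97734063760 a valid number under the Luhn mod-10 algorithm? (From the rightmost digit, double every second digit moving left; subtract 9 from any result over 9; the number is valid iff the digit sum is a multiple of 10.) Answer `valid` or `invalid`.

invalid

From the right, keep odd positions and double even positions (subtract 9 from any doubled value over 9):
  doubled (positions 2,4,...): 3 6 0 6 5 → sum 20
  kept (positions 1,3,...): 0 7 6 4 7 9 → sum 33
Total = 53.
53 mod 10 = 3, so the number is invalid.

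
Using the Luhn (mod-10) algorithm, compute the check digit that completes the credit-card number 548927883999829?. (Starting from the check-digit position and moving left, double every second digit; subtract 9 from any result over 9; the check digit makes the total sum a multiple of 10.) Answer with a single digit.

Partial digits right→left: 9 2 8 9 9 9 3 8 8 7 2 9 8 4 5
Double every second digit counting from the check-digit position (so the 1st, 3rd, 5th, ... of the partial from the right).
  doubled (with −9 where >9): 9 7 9 6 7 4 7 1 → sum 50
  kept as-is: 2 9 9 8 7 9 4 → sum 48
Total = 50 + 48 = 98.
Check digit = (10 − (98 mod 10)) mod 10 = 2.

2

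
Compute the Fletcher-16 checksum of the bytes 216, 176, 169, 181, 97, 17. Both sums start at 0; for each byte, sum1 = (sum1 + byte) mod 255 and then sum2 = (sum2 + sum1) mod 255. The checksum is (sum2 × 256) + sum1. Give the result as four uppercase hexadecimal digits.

245B

Running sums (mod 255):
  after byte 0 (216): sum1=216, sum2=216
  after byte 1 (176): sum1=137, sum2=98
  after byte 2 (169): sum1=51, sum2=149
  after byte 3 (181): sum1=232, sum2=126
  after byte 4 (97): sum1=74, sum2=200
  after byte 5 (17): sum1=91, sum2=36
Checksum = sum2·256 + sum1 = 36·256 + 91 = 9307 = 0x245B.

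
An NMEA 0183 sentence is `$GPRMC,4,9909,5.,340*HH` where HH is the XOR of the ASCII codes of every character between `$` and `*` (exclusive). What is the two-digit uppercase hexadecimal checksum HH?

5A

XOR the ASCII codes of the payload characters:
  'G' = 0x47 → acc = 0x47
  'P' = 0x50 → acc = 0x17
  'R' = 0x52 → acc = 0x45
  'M' = 0x4D → acc = 0x08
  'C' = 0x43 → acc = 0x4B
  ',' = 0x2C → acc = 0x67
  '4' = 0x34 → acc = 0x53
  ',' = 0x2C → acc = 0x7F
  '9' = 0x39 → acc = 0x46
  '9' = 0x39 → acc = 0x7F
  '0' = 0x30 → acc = 0x4F
  '9' = 0x39 → acc = 0x76
  ',' = 0x2C → acc = 0x5A
  '5' = 0x35 → acc = 0x6F
  '.' = 0x2E → acc = 0x41
  ',' = 0x2C → acc = 0x6D
  '3' = 0x33 → acc = 0x5E
  '4' = 0x34 → acc = 0x6A
  '0' = 0x30 → acc = 0x5A
Checksum = 0x5A.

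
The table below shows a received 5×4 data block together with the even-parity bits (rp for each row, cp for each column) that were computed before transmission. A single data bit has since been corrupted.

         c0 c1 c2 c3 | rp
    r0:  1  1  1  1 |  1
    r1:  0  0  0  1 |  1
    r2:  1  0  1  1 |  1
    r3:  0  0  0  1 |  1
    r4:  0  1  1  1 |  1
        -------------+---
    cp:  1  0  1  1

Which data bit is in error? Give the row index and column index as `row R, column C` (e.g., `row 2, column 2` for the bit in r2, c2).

Recompute each row's even parity and compare to rp:
  r0: data parity 0, sent rp 1 → mismatch
  r1: data parity 1, sent rp 1 → ok
  r2: data parity 1, sent rp 1 → ok
  r3: data parity 1, sent rp 1 → ok
  r4: data parity 1, sent rp 1 → ok
Recompute each column's even parity and compare to cp:
  c0: data parity 0, sent cp 1 → mismatch
  c1: data parity 0, sent cp 0 → ok
  c2: data parity 1, sent cp 1 → ok
  c3: data parity 1, sent cp 1 → ok
Exactly one row (r0) and one column (c0) fail → the flipped bit is at their intersection.

row 0, column 0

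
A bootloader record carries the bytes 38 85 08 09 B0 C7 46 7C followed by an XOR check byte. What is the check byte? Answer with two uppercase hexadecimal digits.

XOR the bytes together:
  start with 0x38
  0x38 ⊕ 0x85 = 0xBD
  0xBD ⊕ 0x08 = 0xB5
  0xB5 ⊕ 0x09 = 0xBC
  0xBC ⊕ 0xB0 = 0x0C
  0x0C ⊕ 0xC7 = 0xCB
  0xCB ⊕ 0x46 = 0x8D
  0x8D ⊕ 0x7C = 0xF1

F1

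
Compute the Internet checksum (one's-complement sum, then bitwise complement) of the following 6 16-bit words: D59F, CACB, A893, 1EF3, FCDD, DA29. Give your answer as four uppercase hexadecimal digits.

One's-complement addition (fold any carry out of bit 15 back into bit 0):
  0xD59F + 0xCACB = 0x1A06A → wrap carry → 0xA06B
  0xA06B + 0xA893 = 0x148FE → wrap carry → 0x48FF
  0x48FF + 0x1EF3 = 0x067F2
  0x67F2 + 0xFCDD = 0x164CF → wrap carry → 0x64D0
  0x64D0 + 0xDA29 = 0x13EF9 → wrap carry → 0x3EFA
One's-complement sum = 0x3EFA.
Checksum = ~0x3EFA & 0xFFFF = 0xC105.

C105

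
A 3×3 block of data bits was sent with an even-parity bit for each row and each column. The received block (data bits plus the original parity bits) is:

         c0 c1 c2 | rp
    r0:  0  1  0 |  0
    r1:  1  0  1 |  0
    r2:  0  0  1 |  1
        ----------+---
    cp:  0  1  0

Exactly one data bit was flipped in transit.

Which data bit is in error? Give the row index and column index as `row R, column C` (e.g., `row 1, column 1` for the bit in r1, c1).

Recompute each row's even parity and compare to rp:
  r0: data parity 1, sent rp 0 → mismatch
  r1: data parity 0, sent rp 0 → ok
  r2: data parity 1, sent rp 1 → ok
Recompute each column's even parity and compare to cp:
  c0: data parity 1, sent cp 0 → mismatch
  c1: data parity 1, sent cp 1 → ok
  c2: data parity 0, sent cp 0 → ok
Exactly one row (r0) and one column (c0) fail → the flipped bit is at their intersection.

row 0, column 0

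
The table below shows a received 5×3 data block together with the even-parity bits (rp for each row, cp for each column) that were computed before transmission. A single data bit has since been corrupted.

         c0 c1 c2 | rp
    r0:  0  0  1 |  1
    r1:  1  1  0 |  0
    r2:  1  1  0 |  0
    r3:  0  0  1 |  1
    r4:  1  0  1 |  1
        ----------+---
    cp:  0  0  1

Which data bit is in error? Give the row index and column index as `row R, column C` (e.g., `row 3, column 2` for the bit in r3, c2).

Recompute each row's even parity and compare to rp:
  r0: data parity 1, sent rp 1 → ok
  r1: data parity 0, sent rp 0 → ok
  r2: data parity 0, sent rp 0 → ok
  r3: data parity 1, sent rp 1 → ok
  r4: data parity 0, sent rp 1 → mismatch
Recompute each column's even parity and compare to cp:
  c0: data parity 1, sent cp 0 → mismatch
  c1: data parity 0, sent cp 0 → ok
  c2: data parity 1, sent cp 1 → ok
Exactly one row (r4) and one column (c0) fail → the flipped bit is at their intersection.

row 4, column 0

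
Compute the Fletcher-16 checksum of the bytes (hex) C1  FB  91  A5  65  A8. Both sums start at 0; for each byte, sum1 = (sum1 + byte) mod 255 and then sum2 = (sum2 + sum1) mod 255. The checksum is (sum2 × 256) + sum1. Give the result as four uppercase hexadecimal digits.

Running sums (mod 255):
  after byte 0 (C1): sum1=193, sum2=193
  after byte 1 (FB): sum1=189, sum2=127
  after byte 2 (91): sum1=79, sum2=206
  after byte 3 (A5): sum1=244, sum2=195
  after byte 4 (65): sum1=90, sum2=30
  after byte 5 (A8): sum1=3, sum2=33
Checksum = sum2·256 + sum1 = 33·256 + 3 = 8451 = 0x2103.

2103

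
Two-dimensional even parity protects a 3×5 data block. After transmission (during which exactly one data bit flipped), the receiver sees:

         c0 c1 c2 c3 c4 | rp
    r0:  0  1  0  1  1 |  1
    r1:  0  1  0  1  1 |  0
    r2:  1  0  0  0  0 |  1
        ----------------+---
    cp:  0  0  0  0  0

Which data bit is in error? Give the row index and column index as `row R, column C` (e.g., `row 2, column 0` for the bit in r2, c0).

Recompute each row's even parity and compare to rp:
  r0: data parity 1, sent rp 1 → ok
  r1: data parity 1, sent rp 0 → mismatch
  r2: data parity 1, sent rp 1 → ok
Recompute each column's even parity and compare to cp:
  c0: data parity 1, sent cp 0 → mismatch
  c1: data parity 0, sent cp 0 → ok
  c2: data parity 0, sent cp 0 → ok
  c3: data parity 0, sent cp 0 → ok
  c4: data parity 0, sent cp 0 → ok
Exactly one row (r1) and one column (c0) fail → the flipped bit is at their intersection.

row 1, column 0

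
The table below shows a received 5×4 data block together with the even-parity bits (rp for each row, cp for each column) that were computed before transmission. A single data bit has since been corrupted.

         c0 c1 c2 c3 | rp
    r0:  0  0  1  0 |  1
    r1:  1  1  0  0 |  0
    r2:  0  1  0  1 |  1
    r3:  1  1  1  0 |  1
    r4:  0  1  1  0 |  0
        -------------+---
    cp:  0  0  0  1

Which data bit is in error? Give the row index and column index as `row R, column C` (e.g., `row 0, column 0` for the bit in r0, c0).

Recompute each row's even parity and compare to rp:
  r0: data parity 1, sent rp 1 → ok
  r1: data parity 0, sent rp 0 → ok
  r2: data parity 0, sent rp 1 → mismatch
  r3: data parity 1, sent rp 1 → ok
  r4: data parity 0, sent rp 0 → ok
Recompute each column's even parity and compare to cp:
  c0: data parity 0, sent cp 0 → ok
  c1: data parity 0, sent cp 0 → ok
  c2: data parity 1, sent cp 0 → mismatch
  c3: data parity 1, sent cp 1 → ok
Exactly one row (r2) and one column (c2) fail → the flipped bit is at their intersection.

row 2, column 2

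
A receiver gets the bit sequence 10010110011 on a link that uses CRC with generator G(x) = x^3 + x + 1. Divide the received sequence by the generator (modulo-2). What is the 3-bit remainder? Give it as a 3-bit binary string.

Modulo-2 division of 10010110011 by 1011:
  pos 0: 1001 XOR 1011 = 0010
  pos 2: 1001 XOR 1011 = 0010
  pos 4: 1010 XOR 1011 = 0001
  pos 7: 1011 XOR 1011 = 0000
Remainder = 000 (zero — the frame passes the CRC check).

000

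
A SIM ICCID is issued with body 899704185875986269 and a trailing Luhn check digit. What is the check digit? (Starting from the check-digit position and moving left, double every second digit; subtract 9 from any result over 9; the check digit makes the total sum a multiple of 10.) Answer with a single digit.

2

Partial digits right→left: 9 6 2 6 8 9 5 7 8 5 8 1 4 0 7 9 9 8
Double every second digit counting from the check-digit position (so the 1st, 3rd, 5th, ... of the partial from the right).
  doubled (with −9 where >9): 9 4 7 1 7 7 8 5 9 → sum 57
  kept as-is: 6 6 9 7 5 1 0 9 8 → sum 51
Total = 57 + 51 = 108.
Check digit = (10 − (108 mod 10)) mod 10 = 2.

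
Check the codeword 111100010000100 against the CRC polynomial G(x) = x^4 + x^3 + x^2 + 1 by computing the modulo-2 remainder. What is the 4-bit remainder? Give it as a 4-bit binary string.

Modulo-2 division of 111100010000100 by 11101:
  pos 0: 11110 XOR 11101 = 00011
  pos 3: 11001 XOR 11101 = 00100
  pos 5: 10000 XOR 11101 = 01101
  pos 6: 11010 XOR 11101 = 00111
  pos 8: 11101 XOR 11101 = 00000
Remainder = 0000 (zero — the frame passes the CRC check).

0000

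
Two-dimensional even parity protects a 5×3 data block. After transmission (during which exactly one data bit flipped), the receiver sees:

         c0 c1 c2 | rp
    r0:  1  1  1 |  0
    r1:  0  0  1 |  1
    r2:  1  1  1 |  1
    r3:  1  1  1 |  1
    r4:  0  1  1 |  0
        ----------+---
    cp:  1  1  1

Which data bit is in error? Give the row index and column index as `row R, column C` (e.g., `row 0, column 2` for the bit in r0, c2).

Recompute each row's even parity and compare to rp:
  r0: data parity 1, sent rp 0 → mismatch
  r1: data parity 1, sent rp 1 → ok
  r2: data parity 1, sent rp 1 → ok
  r3: data parity 1, sent rp 1 → ok
  r4: data parity 0, sent rp 0 → ok
Recompute each column's even parity and compare to cp:
  c0: data parity 1, sent cp 1 → ok
  c1: data parity 0, sent cp 1 → mismatch
  c2: data parity 1, sent cp 1 → ok
Exactly one row (r0) and one column (c1) fail → the flipped bit is at their intersection.

row 0, column 1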